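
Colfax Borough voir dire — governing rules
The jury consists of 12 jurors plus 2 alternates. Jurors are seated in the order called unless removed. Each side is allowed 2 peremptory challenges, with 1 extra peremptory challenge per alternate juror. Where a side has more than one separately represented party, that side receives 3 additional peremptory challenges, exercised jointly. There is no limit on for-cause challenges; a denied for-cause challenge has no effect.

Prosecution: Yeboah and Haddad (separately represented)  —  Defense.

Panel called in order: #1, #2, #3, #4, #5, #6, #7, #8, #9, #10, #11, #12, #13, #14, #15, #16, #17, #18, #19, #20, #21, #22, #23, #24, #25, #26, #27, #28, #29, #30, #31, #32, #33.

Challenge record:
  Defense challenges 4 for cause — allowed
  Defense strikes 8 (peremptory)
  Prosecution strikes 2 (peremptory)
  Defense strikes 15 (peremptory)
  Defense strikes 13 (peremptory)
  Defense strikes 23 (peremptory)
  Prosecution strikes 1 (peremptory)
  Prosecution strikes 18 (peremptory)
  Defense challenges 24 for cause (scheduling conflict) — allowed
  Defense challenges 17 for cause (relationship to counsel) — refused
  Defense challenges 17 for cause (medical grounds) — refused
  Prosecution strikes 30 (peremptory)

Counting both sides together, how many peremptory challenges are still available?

Prosecution allotment: 2 base + 1 × 2 alternates + 3 multi-party = 7. Defense allotment: 2 base + 1 × 2 alternates = 4.
Prosecution peremptories used: #2, #1, #18, #30 — 4.
Defense peremptories used: #8, #15, #13, #23 — 4 (for-cause on #4, #24, #17, #17 don't count).
Remaining: (7 − 4) + (4 − 4) = 3.

3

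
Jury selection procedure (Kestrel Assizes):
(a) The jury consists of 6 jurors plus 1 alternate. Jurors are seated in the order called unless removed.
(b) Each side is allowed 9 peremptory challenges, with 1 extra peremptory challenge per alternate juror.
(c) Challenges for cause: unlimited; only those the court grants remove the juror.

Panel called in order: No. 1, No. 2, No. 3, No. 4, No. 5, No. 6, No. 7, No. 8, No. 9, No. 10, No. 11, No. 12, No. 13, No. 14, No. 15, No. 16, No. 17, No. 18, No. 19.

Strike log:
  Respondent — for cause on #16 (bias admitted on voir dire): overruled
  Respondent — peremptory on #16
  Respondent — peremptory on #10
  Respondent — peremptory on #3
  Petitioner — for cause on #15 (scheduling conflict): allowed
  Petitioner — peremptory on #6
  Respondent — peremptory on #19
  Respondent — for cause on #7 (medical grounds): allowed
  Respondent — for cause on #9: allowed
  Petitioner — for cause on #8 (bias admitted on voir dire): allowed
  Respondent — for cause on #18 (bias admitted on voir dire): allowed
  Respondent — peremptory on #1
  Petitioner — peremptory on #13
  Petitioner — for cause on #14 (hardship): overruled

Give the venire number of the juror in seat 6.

14

Removed: #1, #3, #6, #7, #8, #9, #10, #13, #15, #16, #18, #19. (#14 stays — for-cause denied.)
Seating in order: seats 1–6 → #2, #4, #5, #11, #12, #14; alternates → #17.
So seat 6 is #14.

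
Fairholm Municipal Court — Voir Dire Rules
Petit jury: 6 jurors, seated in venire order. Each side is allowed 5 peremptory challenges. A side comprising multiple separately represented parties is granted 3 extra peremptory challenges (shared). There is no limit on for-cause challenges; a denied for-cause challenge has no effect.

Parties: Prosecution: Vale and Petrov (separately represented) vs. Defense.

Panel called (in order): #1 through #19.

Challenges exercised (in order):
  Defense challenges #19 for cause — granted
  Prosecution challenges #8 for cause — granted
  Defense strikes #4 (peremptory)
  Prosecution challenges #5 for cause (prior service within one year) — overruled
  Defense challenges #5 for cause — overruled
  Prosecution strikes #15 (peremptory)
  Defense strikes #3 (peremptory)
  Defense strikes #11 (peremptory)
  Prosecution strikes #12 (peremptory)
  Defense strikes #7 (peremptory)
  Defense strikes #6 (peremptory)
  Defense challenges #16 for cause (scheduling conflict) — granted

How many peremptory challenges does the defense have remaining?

Defense allotment: 5.
Defense peremptories used: #4, #3, #11, #7, #6 — 5 (for-cause on #19, #5, #16 don't count).
Remaining: 5 − 5 = 0.

0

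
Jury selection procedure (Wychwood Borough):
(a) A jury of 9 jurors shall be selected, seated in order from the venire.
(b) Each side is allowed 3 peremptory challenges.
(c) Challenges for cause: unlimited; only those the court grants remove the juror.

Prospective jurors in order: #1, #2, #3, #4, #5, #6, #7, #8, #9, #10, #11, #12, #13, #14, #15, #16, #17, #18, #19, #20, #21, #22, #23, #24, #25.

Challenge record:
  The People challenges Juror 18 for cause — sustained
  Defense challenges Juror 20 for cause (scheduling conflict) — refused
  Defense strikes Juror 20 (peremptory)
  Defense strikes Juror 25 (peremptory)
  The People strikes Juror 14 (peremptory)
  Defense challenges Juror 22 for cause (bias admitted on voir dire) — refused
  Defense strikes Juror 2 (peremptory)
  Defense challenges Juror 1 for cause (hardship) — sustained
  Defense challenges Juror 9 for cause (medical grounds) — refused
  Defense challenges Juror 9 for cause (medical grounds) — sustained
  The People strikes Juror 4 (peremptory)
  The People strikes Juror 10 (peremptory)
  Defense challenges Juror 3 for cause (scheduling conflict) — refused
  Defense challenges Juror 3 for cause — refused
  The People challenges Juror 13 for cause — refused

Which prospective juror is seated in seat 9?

15

Removed: #1, #2, #4, #9, #10, #14, #18, #20, #25. (#3, #13, #22 stay — for-cause denied.)
Filling seats in venire order through position 9: #3, #5, #6, #7, #8, #11, #12, #13, #15.
So seat 9 is #15.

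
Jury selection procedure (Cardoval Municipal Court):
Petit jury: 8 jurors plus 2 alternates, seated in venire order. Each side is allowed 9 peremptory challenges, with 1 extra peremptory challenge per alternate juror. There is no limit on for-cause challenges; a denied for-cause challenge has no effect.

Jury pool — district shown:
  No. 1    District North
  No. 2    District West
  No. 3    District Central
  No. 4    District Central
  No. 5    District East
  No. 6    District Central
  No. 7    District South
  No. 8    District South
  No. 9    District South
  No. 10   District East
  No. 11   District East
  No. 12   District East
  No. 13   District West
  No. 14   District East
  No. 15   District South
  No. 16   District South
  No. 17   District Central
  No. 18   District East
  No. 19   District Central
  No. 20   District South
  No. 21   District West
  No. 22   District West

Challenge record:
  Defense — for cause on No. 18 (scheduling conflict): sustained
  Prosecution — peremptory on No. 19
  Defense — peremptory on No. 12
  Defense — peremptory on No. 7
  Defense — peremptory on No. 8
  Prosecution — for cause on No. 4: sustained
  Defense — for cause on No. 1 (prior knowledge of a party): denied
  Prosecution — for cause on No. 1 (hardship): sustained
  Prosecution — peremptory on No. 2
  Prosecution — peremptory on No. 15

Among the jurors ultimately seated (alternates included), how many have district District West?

1

Removed: #1, #2, #4, #7, #8, #12, #15, #18, #19.
Seated (10 incl. alternates): #3, #5, #6, #9, #10, #11, #13, #14, #16, #17.
Of those, in District West: #13 → 1.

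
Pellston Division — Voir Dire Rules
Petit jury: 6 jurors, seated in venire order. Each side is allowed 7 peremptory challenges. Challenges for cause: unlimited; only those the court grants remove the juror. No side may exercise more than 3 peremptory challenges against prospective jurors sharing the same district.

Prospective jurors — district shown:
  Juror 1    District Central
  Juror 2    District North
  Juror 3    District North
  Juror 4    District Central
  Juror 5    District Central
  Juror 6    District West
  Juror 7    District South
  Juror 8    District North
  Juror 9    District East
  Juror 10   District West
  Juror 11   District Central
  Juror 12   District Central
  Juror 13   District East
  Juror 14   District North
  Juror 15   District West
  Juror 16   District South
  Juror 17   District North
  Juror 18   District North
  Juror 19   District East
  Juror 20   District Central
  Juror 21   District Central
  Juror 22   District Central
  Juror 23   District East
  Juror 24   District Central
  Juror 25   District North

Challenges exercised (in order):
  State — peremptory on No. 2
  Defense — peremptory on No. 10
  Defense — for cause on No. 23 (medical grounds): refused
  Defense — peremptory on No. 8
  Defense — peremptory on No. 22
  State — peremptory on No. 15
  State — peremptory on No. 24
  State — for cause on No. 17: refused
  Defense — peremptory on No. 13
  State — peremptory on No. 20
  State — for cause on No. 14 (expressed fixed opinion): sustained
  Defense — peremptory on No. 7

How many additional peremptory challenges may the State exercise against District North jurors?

2

State peremptories so far: #2, #15, #24, #20 — 4 of 7 used, 3 left overall.
Against District North: #2 — 1 used; per-district cap 3 leaves 2.
Binding limit: min(3, 2) = 2.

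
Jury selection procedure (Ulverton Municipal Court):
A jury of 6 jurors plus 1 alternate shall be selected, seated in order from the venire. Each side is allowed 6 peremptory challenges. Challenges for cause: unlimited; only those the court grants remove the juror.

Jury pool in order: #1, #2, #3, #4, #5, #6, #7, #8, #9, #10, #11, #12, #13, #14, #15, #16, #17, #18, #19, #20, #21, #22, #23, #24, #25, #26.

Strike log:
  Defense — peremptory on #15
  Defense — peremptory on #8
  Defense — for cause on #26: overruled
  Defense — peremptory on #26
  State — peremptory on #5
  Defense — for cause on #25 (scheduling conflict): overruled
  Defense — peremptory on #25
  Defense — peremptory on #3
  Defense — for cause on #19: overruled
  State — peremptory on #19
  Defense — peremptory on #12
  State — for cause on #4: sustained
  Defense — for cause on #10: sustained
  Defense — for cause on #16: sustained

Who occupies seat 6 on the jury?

11

Removed: #3, #4, #5, #8, #10, #12, #15, #16, #19, #25, #26.
Filling seats in venire order through position 6: #1, #2, #6, #7, #9, #11.
So seat 6 is #11.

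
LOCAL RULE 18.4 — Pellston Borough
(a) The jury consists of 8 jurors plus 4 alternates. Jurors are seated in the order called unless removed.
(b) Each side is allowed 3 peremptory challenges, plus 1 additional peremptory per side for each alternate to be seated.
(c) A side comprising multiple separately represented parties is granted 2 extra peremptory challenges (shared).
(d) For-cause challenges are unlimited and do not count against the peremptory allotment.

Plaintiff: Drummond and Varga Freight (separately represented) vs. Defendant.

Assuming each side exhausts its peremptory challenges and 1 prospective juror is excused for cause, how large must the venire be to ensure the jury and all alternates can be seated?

Seats to fill: 8 + 4 alternates = 12.
Peremptories — Plaintiff: 3 + 1×4 + 2 = 9; Defendant: 3 + 1×4 = 7; total 16.
For-cause removals: 1.
Minimum venire: 12 + 16 + 1 = 29.

29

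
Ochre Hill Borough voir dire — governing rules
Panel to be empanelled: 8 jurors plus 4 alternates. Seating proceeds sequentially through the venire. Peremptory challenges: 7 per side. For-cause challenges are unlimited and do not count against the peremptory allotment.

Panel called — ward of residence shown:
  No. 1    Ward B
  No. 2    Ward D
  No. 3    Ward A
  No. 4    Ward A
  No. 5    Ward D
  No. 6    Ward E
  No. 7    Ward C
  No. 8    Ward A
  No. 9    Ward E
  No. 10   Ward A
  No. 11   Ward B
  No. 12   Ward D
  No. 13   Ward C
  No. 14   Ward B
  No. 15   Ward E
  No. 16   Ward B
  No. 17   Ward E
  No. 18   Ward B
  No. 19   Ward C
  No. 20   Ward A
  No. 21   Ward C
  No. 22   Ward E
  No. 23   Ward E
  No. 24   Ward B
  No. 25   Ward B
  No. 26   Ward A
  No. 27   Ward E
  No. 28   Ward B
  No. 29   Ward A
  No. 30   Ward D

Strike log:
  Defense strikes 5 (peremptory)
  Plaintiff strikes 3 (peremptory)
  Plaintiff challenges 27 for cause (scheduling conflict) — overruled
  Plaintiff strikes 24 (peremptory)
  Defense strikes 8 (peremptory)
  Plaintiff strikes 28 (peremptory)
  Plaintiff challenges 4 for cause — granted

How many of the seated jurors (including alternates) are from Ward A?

1

Removed: #3, #4, #5, #8, #24, #28.
Seated (12 incl. alternates): #1, #2, #6, #7, #9, #10, #11, #12, #13, #14, #15, #16.
Of those, in Ward A: #10 → 1.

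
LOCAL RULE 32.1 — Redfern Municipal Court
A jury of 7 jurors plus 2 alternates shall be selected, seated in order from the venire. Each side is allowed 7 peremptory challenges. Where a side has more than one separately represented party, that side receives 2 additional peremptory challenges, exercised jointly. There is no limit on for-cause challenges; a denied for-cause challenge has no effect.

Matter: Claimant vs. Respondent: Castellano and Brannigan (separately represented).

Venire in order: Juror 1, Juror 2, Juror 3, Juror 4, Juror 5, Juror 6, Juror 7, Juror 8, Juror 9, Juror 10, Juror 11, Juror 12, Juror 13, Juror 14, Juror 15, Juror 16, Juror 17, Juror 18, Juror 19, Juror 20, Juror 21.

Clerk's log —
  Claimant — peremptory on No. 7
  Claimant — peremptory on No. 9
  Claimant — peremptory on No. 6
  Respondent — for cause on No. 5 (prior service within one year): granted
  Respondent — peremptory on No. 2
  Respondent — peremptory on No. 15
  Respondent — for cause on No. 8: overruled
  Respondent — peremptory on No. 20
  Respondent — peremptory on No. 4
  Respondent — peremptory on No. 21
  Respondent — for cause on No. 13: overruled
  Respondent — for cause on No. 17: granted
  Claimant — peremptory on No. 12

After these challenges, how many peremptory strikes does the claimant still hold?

Claimant allotment: 7.
Claimant peremptories used: #7, #9, #6, #12 — 4.
Remaining: 7 − 4 = 3.

3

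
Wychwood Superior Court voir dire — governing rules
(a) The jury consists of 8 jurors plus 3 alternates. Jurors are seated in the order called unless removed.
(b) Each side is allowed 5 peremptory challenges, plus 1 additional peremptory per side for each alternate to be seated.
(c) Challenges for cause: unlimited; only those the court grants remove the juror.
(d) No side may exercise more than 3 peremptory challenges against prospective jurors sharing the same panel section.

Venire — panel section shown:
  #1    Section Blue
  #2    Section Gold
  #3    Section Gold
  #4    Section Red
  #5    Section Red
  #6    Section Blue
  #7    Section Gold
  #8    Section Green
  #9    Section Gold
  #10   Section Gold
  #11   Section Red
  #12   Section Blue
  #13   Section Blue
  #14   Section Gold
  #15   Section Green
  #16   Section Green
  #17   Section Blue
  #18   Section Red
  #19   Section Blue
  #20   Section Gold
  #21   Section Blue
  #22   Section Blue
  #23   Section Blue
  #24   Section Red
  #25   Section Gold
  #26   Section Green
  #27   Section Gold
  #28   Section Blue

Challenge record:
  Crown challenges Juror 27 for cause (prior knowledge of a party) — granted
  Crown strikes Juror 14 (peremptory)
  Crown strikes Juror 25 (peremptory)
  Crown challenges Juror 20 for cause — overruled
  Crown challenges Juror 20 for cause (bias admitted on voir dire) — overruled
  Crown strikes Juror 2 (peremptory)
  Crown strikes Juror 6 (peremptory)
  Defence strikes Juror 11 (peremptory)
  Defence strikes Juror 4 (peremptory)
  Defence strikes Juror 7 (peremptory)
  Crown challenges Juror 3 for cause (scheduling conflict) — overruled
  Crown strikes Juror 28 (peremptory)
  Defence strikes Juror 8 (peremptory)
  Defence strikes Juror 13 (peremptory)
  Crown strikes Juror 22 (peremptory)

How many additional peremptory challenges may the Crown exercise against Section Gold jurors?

0

Crown peremptories so far: #14, #25, #2, #6, #28, #22 — 6 of 8 used, 2 left overall.
Against Section Gold: #14, #25, #2 — 3 used; per-section cap 3 leaves 0.
Binding limit: min(2, 0) = 0.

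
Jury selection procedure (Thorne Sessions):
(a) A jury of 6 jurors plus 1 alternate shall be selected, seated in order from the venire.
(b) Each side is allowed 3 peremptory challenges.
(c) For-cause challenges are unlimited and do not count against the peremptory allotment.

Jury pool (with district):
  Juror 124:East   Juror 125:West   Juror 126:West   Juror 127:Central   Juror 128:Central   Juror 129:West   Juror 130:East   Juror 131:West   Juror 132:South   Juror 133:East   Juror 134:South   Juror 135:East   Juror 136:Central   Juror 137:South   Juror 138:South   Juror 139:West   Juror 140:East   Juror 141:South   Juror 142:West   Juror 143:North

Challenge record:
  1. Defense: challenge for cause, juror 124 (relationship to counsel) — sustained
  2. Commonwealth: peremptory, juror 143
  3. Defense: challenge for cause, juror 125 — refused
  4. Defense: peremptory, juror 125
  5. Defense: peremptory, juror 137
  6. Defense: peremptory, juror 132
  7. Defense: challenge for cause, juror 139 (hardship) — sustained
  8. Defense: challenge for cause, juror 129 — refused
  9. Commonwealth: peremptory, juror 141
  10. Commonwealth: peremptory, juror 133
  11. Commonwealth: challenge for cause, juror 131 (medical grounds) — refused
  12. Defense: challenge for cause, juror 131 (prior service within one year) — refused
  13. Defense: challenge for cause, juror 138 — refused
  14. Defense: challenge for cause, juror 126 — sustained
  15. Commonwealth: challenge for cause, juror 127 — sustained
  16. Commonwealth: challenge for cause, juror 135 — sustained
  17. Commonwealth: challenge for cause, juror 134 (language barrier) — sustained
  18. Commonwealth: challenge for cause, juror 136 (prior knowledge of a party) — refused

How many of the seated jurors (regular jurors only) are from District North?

Removed: #124, #125, #126, #127, #132, #133, #134, #135, #137, #139, #141, #143.
Seated jurors 1–6: #128, #129, #130, #131, #136, #138 (alternates #140 not counted).
None of those are in District North → 0.

0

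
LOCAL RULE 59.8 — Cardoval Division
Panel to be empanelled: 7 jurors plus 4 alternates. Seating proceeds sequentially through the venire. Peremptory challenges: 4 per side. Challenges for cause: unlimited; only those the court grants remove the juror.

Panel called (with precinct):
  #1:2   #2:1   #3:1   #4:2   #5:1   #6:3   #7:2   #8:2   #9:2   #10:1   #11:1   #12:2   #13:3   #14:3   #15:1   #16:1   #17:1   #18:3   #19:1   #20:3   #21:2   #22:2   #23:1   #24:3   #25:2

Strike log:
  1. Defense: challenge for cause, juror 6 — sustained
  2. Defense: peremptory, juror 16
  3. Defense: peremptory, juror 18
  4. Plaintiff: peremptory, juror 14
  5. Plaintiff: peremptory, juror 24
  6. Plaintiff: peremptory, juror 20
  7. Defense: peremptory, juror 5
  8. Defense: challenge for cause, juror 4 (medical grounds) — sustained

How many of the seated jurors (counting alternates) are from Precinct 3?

1

Removed: #4, #5, #6, #14, #16, #18, #20, #24.
Seated (11 incl. alternates): #1, #2, #3, #7, #8, #9, #10, #11, #12, #13, #15.
Of those, in Precinct 3: #13 → 1.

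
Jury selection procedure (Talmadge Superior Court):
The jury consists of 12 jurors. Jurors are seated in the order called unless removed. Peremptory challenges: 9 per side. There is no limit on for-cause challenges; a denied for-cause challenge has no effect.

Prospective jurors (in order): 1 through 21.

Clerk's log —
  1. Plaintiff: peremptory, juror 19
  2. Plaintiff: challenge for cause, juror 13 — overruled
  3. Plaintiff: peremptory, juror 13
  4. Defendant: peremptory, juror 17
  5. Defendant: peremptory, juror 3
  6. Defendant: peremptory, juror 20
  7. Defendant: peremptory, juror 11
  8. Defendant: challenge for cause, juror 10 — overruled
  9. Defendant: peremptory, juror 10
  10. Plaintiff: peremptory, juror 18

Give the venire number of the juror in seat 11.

15

Removed: #3, #10, #11, #13, #17, #18, #19, #20.
Seating in order: seats 1–12 → #1, #2, #4, #5, #6, #7, #8, #9, #12, #14, #15, #16.
So seat 11 is #15.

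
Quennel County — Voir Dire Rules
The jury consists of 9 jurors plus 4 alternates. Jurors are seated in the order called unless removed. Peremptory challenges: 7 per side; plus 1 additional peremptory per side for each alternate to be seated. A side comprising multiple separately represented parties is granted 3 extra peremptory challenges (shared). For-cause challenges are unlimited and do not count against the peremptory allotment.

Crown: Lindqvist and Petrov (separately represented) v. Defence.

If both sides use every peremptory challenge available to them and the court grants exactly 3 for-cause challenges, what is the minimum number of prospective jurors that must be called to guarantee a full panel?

Seats to fill: 9 + 4 alternates = 13.
Peremptories — Crown: 7 + 1×4 + 3 = 14; Defence: 7 + 1×4 = 11; total 25.
For-cause removals: 3.
Minimum venire: 13 + 25 + 3 = 41.

41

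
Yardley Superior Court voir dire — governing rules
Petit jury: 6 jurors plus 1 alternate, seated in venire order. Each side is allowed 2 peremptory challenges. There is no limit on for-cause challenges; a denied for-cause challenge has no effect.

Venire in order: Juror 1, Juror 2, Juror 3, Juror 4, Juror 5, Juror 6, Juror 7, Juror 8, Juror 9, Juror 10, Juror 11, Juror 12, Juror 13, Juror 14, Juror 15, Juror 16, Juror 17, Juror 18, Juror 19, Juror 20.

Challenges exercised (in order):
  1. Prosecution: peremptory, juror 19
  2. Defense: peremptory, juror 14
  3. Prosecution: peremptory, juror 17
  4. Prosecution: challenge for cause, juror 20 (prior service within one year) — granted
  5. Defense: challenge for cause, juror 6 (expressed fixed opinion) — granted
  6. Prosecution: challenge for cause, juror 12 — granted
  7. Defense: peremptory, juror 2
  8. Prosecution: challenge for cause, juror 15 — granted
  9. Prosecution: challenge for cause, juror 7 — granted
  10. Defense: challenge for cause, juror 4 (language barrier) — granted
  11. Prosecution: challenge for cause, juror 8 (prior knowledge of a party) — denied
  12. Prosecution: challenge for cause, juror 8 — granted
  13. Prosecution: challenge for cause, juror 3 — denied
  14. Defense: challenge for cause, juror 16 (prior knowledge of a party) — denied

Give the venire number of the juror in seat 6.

Removed: #2, #4, #6, #7, #8, #12, #14, #15, #17, #19, #20. (#3, #16 stay — for-cause denied.)
Filling seats in venire order through position 6: #1, #3, #5, #9, #10, #11.
So seat 6 is #11.

11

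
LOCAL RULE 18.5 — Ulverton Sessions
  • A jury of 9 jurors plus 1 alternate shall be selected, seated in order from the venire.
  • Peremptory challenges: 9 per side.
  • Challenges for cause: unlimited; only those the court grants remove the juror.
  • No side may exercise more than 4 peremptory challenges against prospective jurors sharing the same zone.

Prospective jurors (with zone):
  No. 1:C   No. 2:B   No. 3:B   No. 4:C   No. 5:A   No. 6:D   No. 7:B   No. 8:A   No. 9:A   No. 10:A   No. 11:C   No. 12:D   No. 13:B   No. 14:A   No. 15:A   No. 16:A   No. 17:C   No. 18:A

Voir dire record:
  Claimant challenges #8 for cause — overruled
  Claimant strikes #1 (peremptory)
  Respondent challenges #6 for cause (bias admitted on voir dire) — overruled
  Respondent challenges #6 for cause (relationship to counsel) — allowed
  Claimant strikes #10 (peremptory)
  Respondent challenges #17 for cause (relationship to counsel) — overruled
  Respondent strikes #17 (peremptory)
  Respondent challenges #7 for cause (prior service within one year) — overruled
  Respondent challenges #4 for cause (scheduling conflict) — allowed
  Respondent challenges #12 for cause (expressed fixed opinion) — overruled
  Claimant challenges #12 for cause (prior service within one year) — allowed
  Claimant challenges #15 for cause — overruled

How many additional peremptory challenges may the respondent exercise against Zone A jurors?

4

Respondent peremptories so far: #17 — 1 of 9 used, 8 left overall.
Against Zone A: none yet — per-zone cap 4 leaves 4.
Binding limit: min(8, 4) = 4.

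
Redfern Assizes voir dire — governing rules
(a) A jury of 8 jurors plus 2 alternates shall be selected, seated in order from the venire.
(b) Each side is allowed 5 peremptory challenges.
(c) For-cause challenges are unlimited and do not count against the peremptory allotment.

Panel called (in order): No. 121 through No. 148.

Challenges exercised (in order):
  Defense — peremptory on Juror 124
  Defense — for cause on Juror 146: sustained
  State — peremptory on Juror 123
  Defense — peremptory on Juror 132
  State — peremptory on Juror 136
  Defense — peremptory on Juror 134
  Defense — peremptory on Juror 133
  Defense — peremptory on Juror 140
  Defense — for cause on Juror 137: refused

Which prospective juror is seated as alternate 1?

131

Removed: #123, #124, #132, #133, #134, #136, #140, #146. (#137 stays — for-cause denied.)
Filling seats in venire order through position 9: #121, #122, #125, #126, #127, #128, #129, #130, #131.
So alternate 1 is #131.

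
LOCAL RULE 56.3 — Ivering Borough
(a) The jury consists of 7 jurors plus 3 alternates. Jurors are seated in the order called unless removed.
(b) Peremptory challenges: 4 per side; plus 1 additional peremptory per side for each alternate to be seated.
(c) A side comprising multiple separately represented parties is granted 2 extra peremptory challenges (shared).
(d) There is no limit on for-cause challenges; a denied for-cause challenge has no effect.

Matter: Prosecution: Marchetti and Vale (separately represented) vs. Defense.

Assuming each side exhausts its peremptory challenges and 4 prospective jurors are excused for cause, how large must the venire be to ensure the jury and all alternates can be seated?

30

Seats to fill: 7 + 3 alternates = 10.
Peremptories — Prosecution: 4 + 1×3 + 2 = 9; Defense: 4 + 1×3 = 7; total 16.
For-cause removals: 4.
Minimum venire: 10 + 16 + 4 = 30.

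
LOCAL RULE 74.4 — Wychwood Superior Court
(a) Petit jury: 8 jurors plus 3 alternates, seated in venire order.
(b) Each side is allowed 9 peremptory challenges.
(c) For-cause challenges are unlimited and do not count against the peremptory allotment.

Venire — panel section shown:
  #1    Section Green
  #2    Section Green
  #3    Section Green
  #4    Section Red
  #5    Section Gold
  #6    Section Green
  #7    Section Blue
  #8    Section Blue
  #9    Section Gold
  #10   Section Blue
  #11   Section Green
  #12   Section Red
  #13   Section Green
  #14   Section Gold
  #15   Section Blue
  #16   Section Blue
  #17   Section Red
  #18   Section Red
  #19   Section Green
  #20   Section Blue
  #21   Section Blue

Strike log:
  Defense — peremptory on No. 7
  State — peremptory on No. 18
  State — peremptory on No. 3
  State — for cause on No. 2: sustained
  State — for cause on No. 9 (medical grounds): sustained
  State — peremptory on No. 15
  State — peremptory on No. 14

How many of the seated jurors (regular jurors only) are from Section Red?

Removed: #2, #3, #7, #9, #14, #15, #18.
Seated jurors 1–8: #1, #4, #5, #6, #8, #10, #11, #12 (alternates #13, #16, #17 not counted).
Of those, in Section Red: #4, #12 → 2.

2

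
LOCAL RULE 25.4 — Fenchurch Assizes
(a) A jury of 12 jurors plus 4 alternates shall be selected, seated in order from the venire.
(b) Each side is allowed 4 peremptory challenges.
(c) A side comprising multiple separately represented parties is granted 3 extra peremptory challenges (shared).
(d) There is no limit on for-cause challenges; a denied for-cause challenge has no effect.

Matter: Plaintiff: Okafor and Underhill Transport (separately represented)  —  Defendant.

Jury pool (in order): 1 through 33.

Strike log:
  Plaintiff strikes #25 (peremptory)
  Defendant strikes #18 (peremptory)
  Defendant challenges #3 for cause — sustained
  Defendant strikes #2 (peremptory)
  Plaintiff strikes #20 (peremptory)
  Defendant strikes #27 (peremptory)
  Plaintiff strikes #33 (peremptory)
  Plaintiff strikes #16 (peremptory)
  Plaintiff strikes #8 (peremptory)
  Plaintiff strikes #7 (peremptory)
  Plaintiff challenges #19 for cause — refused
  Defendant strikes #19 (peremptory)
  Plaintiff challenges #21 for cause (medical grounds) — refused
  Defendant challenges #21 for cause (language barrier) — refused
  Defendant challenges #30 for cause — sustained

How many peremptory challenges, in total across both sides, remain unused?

Plaintiff allotment: 4 base + 3 multi-party = 7. Defendant allotment: 4.
Plaintiff peremptories used: #25, #20, #33, #16, #8, #7 — 6 (for-cause on #19, #21 don't count).
Defendant peremptories used: #18, #2, #27, #19 — 4 (for-cause on #3, #21, #30 don't count).
Remaining: (7 − 6) + (4 − 4) = 1.

1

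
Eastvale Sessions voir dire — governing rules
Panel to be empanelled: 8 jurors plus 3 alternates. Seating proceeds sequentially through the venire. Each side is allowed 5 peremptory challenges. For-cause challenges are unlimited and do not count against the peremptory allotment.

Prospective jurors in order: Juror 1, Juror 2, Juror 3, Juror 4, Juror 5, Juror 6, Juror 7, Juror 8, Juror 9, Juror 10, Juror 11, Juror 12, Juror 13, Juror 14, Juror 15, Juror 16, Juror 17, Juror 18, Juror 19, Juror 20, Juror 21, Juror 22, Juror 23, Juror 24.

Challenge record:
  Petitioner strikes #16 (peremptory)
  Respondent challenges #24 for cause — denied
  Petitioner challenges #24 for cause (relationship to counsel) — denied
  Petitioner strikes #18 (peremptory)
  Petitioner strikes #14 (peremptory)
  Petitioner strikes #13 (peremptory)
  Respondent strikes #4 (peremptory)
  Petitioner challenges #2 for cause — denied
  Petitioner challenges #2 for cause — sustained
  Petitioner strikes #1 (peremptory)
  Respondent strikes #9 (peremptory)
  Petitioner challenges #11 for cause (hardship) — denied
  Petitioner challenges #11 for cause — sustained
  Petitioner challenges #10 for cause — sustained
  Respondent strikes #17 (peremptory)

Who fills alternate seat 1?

Removed: #1, #2, #4, #9, #10, #11, #13, #14, #16, #17, #18. (#24 stays — for-cause denied.)
Filling seats in venire order through position 9: #3, #5, #6, #7, #8, #12, #15, #19, #20.
So alternate 1 is #20.

20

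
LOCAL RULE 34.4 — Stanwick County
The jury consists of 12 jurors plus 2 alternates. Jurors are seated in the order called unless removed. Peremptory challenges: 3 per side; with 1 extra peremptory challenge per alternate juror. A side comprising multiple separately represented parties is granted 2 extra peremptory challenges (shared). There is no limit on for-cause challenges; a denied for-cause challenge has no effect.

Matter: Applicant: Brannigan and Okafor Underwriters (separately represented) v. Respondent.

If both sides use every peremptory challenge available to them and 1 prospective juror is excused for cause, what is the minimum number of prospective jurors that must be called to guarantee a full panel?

27

Seats to fill: 12 + 2 alternates = 14.
Peremptories — Applicant: 3 + 1×2 + 2 = 7; Respondent: 3 + 1×2 = 5; total 12.
For-cause removals: 1.
Minimum venire: 14 + 12 + 1 = 27.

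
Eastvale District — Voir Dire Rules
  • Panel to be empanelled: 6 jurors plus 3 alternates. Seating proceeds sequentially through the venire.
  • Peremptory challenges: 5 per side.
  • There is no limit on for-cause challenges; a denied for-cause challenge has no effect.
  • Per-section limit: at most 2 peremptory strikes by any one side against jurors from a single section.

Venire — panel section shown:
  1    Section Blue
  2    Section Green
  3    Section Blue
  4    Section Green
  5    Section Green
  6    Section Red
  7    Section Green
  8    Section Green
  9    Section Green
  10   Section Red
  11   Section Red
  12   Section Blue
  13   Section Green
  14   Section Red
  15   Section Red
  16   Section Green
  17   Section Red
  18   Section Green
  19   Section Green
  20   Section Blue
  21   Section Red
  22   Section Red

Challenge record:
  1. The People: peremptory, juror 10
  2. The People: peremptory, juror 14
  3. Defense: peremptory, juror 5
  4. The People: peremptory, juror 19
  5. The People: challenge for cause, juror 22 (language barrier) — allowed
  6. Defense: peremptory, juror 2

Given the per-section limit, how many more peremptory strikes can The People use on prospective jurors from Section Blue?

2

The People peremptories so far: #10, #14, #19 — 3 of 5 used, 2 left overall.
Against Section Blue: none yet — per-section cap 2 leaves 2.
Binding limit: min(2, 2) = 2.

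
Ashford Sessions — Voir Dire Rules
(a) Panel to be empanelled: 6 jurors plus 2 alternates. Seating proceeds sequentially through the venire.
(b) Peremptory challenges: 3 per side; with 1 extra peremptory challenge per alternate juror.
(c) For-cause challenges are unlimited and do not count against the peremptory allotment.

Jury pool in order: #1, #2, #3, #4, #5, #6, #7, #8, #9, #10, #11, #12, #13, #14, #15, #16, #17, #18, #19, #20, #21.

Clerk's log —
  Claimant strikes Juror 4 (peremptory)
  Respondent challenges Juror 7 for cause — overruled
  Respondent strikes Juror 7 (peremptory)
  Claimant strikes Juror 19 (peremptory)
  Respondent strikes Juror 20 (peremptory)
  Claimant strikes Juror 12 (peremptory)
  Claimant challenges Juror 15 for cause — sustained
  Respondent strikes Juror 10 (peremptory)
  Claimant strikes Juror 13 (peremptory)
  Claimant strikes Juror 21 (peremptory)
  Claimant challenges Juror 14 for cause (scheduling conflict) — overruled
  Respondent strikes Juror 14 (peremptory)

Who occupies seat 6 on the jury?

8

Removed: #4, #7, #10, #12, #13, #14, #15, #19, #20, #21.
Seating in order: seats 1–6 → #1, #2, #3, #5, #6, #8; alternates → #9, #11.
So seat 6 is #8.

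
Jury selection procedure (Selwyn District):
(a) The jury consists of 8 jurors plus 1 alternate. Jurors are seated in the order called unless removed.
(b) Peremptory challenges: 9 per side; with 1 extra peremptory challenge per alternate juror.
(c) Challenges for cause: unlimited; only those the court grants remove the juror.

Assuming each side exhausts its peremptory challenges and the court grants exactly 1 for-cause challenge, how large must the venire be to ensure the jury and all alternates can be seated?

30

Seats to fill: 8 + 1 alternates = 9.
Peremptories: 9 + 1×1 = 10 per side × 2 sides = 20.
For-cause removals: 1.
Minimum venire: 9 + 20 + 1 = 30.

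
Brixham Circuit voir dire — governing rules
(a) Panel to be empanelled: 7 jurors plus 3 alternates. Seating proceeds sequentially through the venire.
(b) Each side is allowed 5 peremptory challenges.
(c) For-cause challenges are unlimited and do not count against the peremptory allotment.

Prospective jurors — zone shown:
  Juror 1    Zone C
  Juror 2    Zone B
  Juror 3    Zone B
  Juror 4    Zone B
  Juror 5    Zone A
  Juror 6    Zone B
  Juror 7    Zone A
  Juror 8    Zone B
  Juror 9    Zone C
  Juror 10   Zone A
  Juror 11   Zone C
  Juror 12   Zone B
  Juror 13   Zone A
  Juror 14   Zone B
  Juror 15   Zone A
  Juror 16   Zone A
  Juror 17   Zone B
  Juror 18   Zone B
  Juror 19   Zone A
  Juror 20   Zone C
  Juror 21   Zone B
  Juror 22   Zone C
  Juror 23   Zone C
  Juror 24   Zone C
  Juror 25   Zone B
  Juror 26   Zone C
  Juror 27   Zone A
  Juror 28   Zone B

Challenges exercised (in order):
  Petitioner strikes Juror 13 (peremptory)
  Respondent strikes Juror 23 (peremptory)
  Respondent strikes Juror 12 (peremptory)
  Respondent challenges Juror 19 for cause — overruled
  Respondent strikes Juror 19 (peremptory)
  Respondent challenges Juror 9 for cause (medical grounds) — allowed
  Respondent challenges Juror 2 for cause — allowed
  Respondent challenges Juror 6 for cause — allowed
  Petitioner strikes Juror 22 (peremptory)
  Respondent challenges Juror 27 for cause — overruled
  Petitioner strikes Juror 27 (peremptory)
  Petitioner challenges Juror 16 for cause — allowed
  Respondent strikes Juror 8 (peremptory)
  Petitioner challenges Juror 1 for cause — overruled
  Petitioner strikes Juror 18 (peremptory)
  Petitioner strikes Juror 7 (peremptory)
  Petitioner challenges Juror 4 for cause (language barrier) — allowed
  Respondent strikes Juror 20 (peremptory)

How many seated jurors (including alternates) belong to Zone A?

Removed: #2, #4, #6, #7, #8, #9, #12, #13, #16, #18, #19, #20, #22, #23, #27.
Seated (10 incl. alternates): #1, #3, #5, #10, #11, #14, #15, #17, #21, #24.
Of those, in Zone A: #5, #10, #15 → 3.

3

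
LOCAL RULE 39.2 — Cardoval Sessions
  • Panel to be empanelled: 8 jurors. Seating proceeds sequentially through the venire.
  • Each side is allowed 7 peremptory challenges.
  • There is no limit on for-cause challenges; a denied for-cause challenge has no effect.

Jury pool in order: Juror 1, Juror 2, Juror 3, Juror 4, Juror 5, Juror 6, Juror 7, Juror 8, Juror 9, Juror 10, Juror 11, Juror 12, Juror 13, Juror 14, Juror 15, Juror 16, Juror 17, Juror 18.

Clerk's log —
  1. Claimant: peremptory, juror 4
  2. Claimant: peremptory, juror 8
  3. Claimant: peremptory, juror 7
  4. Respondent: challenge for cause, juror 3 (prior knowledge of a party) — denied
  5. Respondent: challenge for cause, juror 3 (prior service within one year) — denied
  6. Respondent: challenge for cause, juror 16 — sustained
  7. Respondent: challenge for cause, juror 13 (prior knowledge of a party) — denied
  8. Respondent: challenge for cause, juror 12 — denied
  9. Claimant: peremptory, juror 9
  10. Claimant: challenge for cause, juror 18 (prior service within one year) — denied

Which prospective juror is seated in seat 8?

Removed: #4, #7, #8, #9, #16. (#3, #12, #13, #18 stay — for-cause denied.)
Seating in order: seats 1–8 → #1, #2, #3, #5, #6, #10, #11, #12.
So seat 8 is #12.

12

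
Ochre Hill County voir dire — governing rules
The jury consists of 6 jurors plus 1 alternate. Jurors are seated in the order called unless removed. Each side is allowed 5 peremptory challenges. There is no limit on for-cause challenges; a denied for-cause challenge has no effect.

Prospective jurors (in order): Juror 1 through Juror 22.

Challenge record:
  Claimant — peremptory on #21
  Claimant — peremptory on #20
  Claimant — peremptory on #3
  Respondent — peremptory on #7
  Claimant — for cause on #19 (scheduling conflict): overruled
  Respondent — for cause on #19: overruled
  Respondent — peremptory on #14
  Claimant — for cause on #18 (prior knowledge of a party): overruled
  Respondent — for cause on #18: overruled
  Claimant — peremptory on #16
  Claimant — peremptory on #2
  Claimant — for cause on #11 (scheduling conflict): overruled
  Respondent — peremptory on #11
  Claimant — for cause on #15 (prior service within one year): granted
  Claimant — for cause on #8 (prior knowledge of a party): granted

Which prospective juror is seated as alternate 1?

12

Removed: #2, #3, #7, #8, #11, #14, #15, #16, #20, #21. (#18, #19 stay — for-cause denied.)
Filling seats in venire order through position 7: #1, #4, #5, #6, #9, #10, #12.
So alternate 1 is #12.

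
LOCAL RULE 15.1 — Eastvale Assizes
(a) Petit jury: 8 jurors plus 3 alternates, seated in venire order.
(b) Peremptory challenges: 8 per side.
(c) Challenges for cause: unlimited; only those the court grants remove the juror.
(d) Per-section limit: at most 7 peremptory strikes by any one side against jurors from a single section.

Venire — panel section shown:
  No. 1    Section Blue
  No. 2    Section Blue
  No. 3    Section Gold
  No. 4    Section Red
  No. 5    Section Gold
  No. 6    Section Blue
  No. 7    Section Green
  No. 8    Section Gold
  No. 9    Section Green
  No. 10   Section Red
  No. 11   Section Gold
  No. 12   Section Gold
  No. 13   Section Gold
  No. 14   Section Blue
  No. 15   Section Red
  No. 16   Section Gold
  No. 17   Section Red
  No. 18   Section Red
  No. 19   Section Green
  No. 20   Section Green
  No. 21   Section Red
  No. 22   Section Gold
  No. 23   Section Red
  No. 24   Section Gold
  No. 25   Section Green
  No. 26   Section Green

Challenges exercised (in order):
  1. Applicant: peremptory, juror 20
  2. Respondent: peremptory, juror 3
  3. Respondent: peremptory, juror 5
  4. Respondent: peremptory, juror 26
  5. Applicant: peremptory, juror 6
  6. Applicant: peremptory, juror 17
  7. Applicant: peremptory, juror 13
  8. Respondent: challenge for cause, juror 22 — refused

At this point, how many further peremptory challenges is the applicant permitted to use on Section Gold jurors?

Applicant peremptories so far: #20, #6, #17, #13 — 4 of 8 used, 4 left overall.
Against Section Gold: #13 — 1 used; per-section cap 7 leaves 6.
Binding limit: min(4, 6) = 4.

4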